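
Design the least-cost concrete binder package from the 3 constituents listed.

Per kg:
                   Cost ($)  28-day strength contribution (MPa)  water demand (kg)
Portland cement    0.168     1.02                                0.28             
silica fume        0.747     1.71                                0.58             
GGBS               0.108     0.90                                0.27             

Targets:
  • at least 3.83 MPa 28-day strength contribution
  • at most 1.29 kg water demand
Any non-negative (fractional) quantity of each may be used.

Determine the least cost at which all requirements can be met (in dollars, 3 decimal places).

$0.460

Let x1 = kg of Portland cement, x2 = kg of silica fume, x3 = kg of GGBS.
Minimize 0.168x1 + 0.747x2 + 0.108x3 with:
  1.02x1 + 1.71x2 + 0.9x3 ≥ 3.83   (28-day strength contribution)
  0.28x1 + 0.58x2 + 0.27x3 ≤ 1.29   (water demand)
  x1, x2, x3 ≥ 0.
The optimal basis is {GGBS}; Portland cement, silica fume drop out. The 28-day strength contribution requirement is met with equality.
Optimal quantities: GGBS = 4.256 kg.
Cost = 0.108·4.256 = 0.45965.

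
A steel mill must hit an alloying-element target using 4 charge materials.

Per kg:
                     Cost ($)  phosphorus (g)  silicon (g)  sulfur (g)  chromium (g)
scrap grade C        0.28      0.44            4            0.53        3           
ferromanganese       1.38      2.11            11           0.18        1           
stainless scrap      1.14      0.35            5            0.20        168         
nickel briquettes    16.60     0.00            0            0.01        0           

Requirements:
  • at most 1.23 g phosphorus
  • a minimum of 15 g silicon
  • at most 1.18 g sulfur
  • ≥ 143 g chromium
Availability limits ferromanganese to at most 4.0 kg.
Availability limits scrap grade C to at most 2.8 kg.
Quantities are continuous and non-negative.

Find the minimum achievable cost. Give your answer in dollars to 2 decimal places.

Let x1 = kg of scrap grade C, x2 = kg of ferromanganese, x3 = kg of stainless scrap, x4 = kg of nickel briquettes.
Minimize 0.28x1 + 1.38x2 + 1.14x3 + 16.6x4 s.t.:
  0.44x1 + 2.11x2 + 0.35x3 ≤ 1.23   (phosphorus)
  4x1 + 11x2 + 5x3 ≥ 15   (silicon)
  0.53x1 + 0.18x2 + 0.2x3 + 0.01x4 ≤ 1.18   (sulfur)
  3x1 + 1x2 + 168x3 ≥ 143   (chromium)
  x2 ≤ 4
  x1 ≤ 2.8
  x1, x2, x3, x4 ≥ 0.
At the optimum only scrap grade C, stainless scrap are positive (ferromanganese, nickel briquettes = 0). The phosphorus and silicon requirements are met with equality.
So scrap grade C = 1.125 kg, stainless scrap = 2.1 kg.
Cost = 0.28·1.125 + 1.14·2.1 = 2.7090.

$2.71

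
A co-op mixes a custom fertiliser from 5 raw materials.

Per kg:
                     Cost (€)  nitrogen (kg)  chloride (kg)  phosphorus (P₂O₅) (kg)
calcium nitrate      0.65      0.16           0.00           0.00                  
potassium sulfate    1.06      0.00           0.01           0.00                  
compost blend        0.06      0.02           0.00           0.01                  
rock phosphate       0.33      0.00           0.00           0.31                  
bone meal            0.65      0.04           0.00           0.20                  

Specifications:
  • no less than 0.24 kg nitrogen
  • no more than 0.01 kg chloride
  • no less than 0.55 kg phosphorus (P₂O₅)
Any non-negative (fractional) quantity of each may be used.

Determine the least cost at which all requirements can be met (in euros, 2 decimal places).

€1.18

Let x1 = kg of calcium nitrate, x2 = kg of potassium sulfate, x3 = kg of compost blend, x4 = kg of rock phosphate, x5 = kg of bone meal.
Minimize 0.65x1 + 1.06x2 + 0.06x3 + 0.33x4 + 0.65x5 s.t.:
  0.16x1 + 0.02x3 + 0.04x5 ≥ 0.24   (nitrogen)
  0.01x2 ≤ 0.01   (chloride)
  0.01x3 + 0.31x4 + 0.2x5 ≥ 0.55   (phosphorus (P₂O₅))
  x1, x2, x3, x4, x5 ≥ 0.
The minimum-cost mix takes nothing from calcium nitrate, potassium sulfate, bone meal — only compost blend, rock phosphate. The nitrogen and phosphorus (P₂O₅) requirements are met with equality.
So compost blend = 12 kg, rock phosphate = 1.387 kg.
Cost = 0.06·12 + 0.33·1.387 = 1.1777.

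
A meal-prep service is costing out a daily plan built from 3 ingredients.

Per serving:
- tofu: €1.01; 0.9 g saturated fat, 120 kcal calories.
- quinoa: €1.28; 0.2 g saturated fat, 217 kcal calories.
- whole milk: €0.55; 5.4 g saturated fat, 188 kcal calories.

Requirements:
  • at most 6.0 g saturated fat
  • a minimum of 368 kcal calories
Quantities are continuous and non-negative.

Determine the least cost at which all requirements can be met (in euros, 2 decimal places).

Let x1 = servings of tofu, x2 = servings of quinoa, x3 = servings of whole milk.
Minimise 1.01x1 + 1.28x2 + 0.55x3 with:
  0.9x1 + 0.2x2 + 5.4x3 ≤ 6   (saturated fat)
  120x1 + 217x2 + 188x3 ≥ 368   (calories)
  x1, x2, x3 ≥ 0.
The cheapest feasible vertex uses only quinoa, whole milk; tofu is not used. There the saturated fat and calories constraints are tight.
That vertex is x2 = 0.7575, x3 = 1.083.
Total cost: 1.28·0.7575 + 0.55·1.083 = 1.5653.

€1.57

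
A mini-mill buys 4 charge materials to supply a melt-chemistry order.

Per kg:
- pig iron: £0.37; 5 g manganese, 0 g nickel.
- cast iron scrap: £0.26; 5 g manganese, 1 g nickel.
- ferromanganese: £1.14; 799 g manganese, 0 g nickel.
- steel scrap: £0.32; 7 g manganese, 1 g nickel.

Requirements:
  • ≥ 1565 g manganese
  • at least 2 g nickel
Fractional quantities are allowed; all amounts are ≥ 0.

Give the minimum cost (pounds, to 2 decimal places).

£2.74

Let x1 = kg of pig iron, x2 = kg of cast iron scrap, x3 = kg of ferromanganese, x4 = kg of steel scrap.
min 0.37x1 + 0.26x2 + 1.14x3 + 0.32x4 s.t.:
  5x1 + 5x2 + 799x3 + 7x4 ≥ 1565   (manganese)
  1x2 + 1x4 ≥ 2   (nickel)
  x1, x2, x3, x4 ≥ 0.
The minimum-cost mix takes nothing from pig iron, steel scrap — only cast iron scrap, ferromanganese. There the manganese and nickel constraints are tight.
Optimal quantities: cast iron scrap = 2 kg, ferromanganese = 1.946 kg.
Total cost: 0.26·2 + 1.14·1.946 = 2.7384.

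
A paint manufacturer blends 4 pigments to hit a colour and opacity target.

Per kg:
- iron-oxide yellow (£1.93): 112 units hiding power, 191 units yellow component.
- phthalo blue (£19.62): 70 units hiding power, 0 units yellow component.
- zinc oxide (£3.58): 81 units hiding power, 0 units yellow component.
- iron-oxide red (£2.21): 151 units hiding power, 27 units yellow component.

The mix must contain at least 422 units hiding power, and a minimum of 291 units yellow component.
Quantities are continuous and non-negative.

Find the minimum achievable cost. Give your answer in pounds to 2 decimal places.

£6.54

Set it up as a linear program. Let x1 = kg of iron-oxide yellow, x2 = kg of phthalo blue, x3 = kg of zinc oxide, x4 = kg of iron-oxide red.
Minimise 1.93x1 + 19.62x2 + 3.58x3 + 2.21x4 subject to:
  112x1 + 70x2 + 81x3 + 151x4 ≥ 422   (hiding power)
  191x1 + 27x4 ≥ 291   (yellow component)
  x1, x2, x3, x4 ≥ 0.
The cheapest feasible vertex uses only iron-oxide yellow, iron-oxide red; phthalo blue, zinc oxide are not used. Binding constraints: hiding power and yellow component.
So iron-oxide yellow = 1.261 kg, iron-oxide red = 1.86 kg.
Objective = 1.93·1.261 + 2.21·1.86 = 6.5443.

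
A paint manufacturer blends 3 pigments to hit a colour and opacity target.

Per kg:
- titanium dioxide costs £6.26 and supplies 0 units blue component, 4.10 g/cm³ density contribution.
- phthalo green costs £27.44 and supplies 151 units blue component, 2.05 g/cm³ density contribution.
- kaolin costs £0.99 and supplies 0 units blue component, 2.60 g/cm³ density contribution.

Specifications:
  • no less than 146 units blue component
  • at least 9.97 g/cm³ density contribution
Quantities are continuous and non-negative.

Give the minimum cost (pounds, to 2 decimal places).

This is a linear program. Let x1 = kg of titanium dioxide, x2 = kg of phthalo green, x3 = kg of kaolin.
Minimise 6.26x1 + 27.44x2 + 0.99x3 subject to:
  151x2 ≥ 146   (blue component)
  4.1x1 + 2.05x2 + 2.6x3 ≥ 9.97   (density contribution)
  x1, x2, x3 ≥ 0.
The minimum-cost mix takes nothing from titanium dioxide — only phthalo green, kaolin. The blue component and density contribution requirements are met with equality.
That vertex is x2 = 0.9669, x3 = 3.072.
Total cost: 27.44·0.9669 + 0.99·3.072 = 29.5730.

£29.57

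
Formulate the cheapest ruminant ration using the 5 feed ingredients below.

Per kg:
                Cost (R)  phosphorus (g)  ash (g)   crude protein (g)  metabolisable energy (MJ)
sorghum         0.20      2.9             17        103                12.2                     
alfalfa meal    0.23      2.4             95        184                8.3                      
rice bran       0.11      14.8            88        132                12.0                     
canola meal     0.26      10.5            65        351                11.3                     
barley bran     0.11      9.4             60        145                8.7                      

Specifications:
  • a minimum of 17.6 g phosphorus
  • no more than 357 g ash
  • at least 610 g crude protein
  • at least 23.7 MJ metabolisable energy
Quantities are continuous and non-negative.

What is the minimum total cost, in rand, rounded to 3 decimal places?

R0.454

This is a linear program. Let x1 = kg of sorghum, x2 = kg of alfalfa meal, x3 = kg of rice bran, x4 = kg of canola meal, x5 = kg of barley bran.
Minimise 0.2x1 + 0.23x2 + 0.11x3 + 0.26x4 + 0.11x5 subject to:
  2.9x1 + 2.4x2 + 14.8x3 + 10.5x4 + 9.4x5 ≥ 17.6   (phosphorus)
  17x1 + 95x2 + 88x3 + 65x4 + 60x5 ≤ 357   (ash)
  103x1 + 184x2 + 132x3 + 351x4 + 145x5 ≥ 610   (crude protein)
  12.2x1 + 8.3x2 + 12x3 + 11.3x4 + 8.7x5 ≥ 23.7   (metabolisable energy)
  x1, x2, x3, x4, x5 ≥ 0.
The optimal basis is {canola meal, barley bran}; sorghum, alfalfa meal, rice bran drop out. There the crude protein and metabolisable energy constraints are tight.
That vertex is x4 = 1.322, x5 = 1.007.
Objective = 0.26·1.322 + 0.11·1.007 = 0.45449.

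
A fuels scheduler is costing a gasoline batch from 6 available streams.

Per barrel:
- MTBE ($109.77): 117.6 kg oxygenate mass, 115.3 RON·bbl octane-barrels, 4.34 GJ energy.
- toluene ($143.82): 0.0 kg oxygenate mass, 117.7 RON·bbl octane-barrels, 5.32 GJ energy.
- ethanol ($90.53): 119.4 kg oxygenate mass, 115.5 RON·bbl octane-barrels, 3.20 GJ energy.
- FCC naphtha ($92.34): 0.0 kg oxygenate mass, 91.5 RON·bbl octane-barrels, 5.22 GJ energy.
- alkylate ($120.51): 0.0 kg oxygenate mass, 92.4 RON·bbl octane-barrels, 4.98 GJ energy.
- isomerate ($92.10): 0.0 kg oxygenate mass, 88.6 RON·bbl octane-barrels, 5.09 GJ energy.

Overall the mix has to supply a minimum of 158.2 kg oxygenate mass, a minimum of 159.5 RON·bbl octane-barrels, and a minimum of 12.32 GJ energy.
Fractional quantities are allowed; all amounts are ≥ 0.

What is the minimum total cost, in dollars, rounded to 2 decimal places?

This is a linear program. Let x1 = barrels of MTBE, x2 = barrels of toluene, x3 = barrels of ethanol, x4 = barrels of FCC naphtha, x5 = barrels of alkylate, x6 = barrels of isomerate.
Minimize 109.77x1 + 143.82x2 + 90.53x3 + 92.34x4 + 120.51x5 + 92.1x6 with:
  117.6x1 + 119.4x3 ≥ 158.2   (oxygenate mass)
  115.3x1 + 117.7x2 + 115.5x3 + 91.5x4 + 92.4x5 + 88.6x6 ≥ 159.5   (octane-barrels)
  4.34x1 + 5.32x2 + 3.2x3 + 5.22x4 + 4.98x5 + 5.09x6 ≥ 12.32   (energy)
  x1, x2, x3, x4, x5, x6 ≥ 0.
The minimum-cost mix takes nothing from toluene, ethanol, alkylate, isomerate — only MTBE, FCC naphtha. Binding constraints: oxygenate mass and energy.
That vertex is x1 = 1.345, x4 = 1.242.
Hence cost = 109.77·1.345 + 92.34·1.242 = $262.3269.

$262.33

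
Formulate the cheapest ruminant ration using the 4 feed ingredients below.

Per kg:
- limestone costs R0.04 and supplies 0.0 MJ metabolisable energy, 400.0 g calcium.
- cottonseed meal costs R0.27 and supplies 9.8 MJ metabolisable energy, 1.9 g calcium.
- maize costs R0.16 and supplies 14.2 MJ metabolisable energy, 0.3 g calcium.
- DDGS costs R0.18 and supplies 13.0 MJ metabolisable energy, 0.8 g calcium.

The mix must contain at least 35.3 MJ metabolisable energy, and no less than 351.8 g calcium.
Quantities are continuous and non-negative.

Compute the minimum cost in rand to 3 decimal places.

R0.433

This is a linear program. Let x1 = kg of limestone, x2 = kg of cottonseed meal, x3 = kg of maize, x4 = kg of DDGS.
min 0.04x1 + 0.27x2 + 0.16x3 + 0.18x4 subject to:
  9.8x2 + 14.2x3 + 13x4 ≥ 35.3   (metabolisable energy)
  400x1 + 1.9x2 + 0.3x3 + 0.8x4 ≥ 351.8   (calcium)
  x1, x2, x3, x4 ≥ 0.
The minimum-cost mix takes nothing from cottonseed meal, DDGS — only limestone, maize. The metabolisable energy and calcium requirements are met with equality.
That vertex is x1 = 0.8776, x3 = 2.486.
Objective = 0.04·0.8776 + 0.16·2.486 = 0.43286.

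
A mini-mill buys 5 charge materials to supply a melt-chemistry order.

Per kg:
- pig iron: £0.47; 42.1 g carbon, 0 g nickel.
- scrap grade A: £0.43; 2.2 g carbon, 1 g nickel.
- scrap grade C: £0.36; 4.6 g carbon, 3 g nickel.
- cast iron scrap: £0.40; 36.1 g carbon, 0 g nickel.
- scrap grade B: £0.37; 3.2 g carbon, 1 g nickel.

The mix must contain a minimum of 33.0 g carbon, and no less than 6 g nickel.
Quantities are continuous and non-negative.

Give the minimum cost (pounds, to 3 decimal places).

This is a linear program. Let x1 = kg of pig iron, x2 = kg of scrap grade A, x3 = kg of scrap grade C, x4 = kg of cast iron scrap, x5 = kg of scrap grade B.
Minimise 0.47x1 + 0.43x2 + 0.36x3 + 0.4x4 + 0.37x5 s.t.:
  42.1x1 + 2.2x2 + 4.6x3 + 36.1x4 + 3.2x5 ≥ 33   (carbon)
  1x2 + 3x3 + 1x5 ≥ 6   (nickel)
  x1, x2, x3, x4, x5 ≥ 0.
The optimal basis is {scrap grade C, cast iron scrap}; pig iron, scrap grade A, scrap grade B drop out. The carbon and nickel requirements are met with equality.
That vertex is x3 = 2, x4 = 0.6593.
Total cost: 0.36·2 + 0.4·0.6593 = 0.98372.

£0.984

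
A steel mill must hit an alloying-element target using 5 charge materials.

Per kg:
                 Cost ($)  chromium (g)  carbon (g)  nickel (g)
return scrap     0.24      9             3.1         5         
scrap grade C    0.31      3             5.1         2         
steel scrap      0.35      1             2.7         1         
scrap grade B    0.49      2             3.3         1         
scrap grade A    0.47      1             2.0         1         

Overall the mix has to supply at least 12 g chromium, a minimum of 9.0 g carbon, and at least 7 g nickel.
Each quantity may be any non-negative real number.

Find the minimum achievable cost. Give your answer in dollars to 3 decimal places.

$0.595

Let x1 = kg of return scrap, x2 = kg of scrap grade C, x3 = kg of steel scrap, x4 = kg of scrap grade B, x5 = kg of scrap grade A.
min 0.24x1 + 0.31x2 + 0.35x3 + 0.49x4 + 0.47x5 subject to:
  9x1 + 3x2 + 1x3 + 2x4 + 1x5 ≥ 12   (chromium)
  3.1x1 + 5.1x2 + 2.7x3 + 3.3x4 + 2x5 ≥ 9   (carbon)
  5x1 + 2x2 + 1x3 + 1x4 + 1x5 ≥ 7   (nickel)
  x1, x2, x3, x4, x5 ≥ 0.
At the optimum only return scrap, scrap grade C are positive (steel scrap, scrap grade B, scrap grade A = 0). Binding constraints: chromium and carbon.
Solving gives x1 = 0.9344, x2 = 1.197.
Hence cost = 0.24·0.9344 + 0.31·1.197 = $0.59533.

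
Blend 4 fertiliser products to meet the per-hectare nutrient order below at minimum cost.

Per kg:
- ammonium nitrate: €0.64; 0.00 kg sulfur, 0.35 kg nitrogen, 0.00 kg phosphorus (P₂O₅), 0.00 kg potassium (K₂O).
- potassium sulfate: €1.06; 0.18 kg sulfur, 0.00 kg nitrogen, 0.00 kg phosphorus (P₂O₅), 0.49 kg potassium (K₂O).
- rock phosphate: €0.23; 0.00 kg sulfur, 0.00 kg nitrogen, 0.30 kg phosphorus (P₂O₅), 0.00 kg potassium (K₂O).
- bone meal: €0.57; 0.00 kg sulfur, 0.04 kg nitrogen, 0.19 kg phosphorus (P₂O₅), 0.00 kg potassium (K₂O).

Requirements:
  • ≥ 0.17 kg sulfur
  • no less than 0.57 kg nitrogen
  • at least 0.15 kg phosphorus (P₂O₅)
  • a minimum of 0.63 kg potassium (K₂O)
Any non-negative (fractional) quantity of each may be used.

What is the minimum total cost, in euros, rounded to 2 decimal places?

Set it up as a linear program. Let x1 = kg of ammonium nitrate, x2 = kg of potassium sulfate, x3 = kg of rock phosphate, x4 = kg of bone meal.
min 0.64x1 + 1.06x2 + 0.23x3 + 0.57x4 subject to:
  0.18x2 ≥ 0.17   (sulfur)
  0.35x1 + 0.04x4 ≥ 0.57   (nitrogen)
  0.3x3 + 0.19x4 ≥ 0.15   (phosphorus (P₂O₅))
  0.49x2 ≥ 0.63   (potassium (K₂O))
  x1, x2, x3, x4 ≥ 0.
The minimum-cost mix takes nothing from bone meal — only ammonium nitrate, potassium sulfate, rock phosphate. The nitrogen, phosphorus (P₂O₅), potassium (K₂O) requirements are met with equality.
Optimal quantities: ammonium nitrate = 1.629 kg, potassium sulfate = 1.286 kg, rock phosphate = 0.5 kg.
Objective = 0.64·1.629 + 1.06·1.286 + 0.23·0.5 = 2.5207.

€2.52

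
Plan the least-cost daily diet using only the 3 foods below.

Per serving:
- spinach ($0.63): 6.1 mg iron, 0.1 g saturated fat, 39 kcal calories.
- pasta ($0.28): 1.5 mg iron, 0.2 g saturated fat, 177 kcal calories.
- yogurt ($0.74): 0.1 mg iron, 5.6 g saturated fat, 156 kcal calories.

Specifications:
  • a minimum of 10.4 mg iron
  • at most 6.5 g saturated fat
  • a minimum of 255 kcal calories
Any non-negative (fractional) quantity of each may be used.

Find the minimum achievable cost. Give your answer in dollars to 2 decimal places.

This is a linear program. Let x1 = servings of spinach, x2 = servings of pasta, x3 = servings of yogurt.
min 0.63x1 + 0.28x2 + 0.74x3 with:
  6.1x1 + 1.5x2 + 0.1x3 ≥ 10.4   (iron)
  0.1x1 + 0.2x2 + 5.6x3 ≤ 6.5   (saturated fat)
  39x1 + 177x2 + 156x3 ≥ 255   (calories)
  x1, x2, x3 ≥ 0.
At the optimum only spinach, pasta are positive (yogurt = 0). The iron and calories requirements are met with equality.
Solving gives x1 = 1.428, x2 = 1.126.
Objective = 0.63·1.428 + 0.28·1.126 = 1.2149.

$1.21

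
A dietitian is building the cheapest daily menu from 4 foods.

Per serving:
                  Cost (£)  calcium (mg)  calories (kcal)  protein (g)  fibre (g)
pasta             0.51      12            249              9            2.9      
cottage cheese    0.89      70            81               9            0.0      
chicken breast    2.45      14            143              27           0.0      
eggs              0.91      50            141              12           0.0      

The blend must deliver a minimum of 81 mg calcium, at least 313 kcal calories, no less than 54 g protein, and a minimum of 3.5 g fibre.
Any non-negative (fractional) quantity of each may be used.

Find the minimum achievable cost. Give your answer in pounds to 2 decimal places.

£3.12

Let x1 = servings of pasta, x2 = servings of cottage cheese, x3 = servings of chicken breast, x4 = servings of eggs.
Minimize 0.51x1 + 0.89x2 + 2.45x3 + 0.91x4 with:
  12x1 + 70x2 + 14x3 + 50x4 ≥ 81   (calcium)
  249x1 + 81x2 + 143x3 + 141x4 ≥ 313   (calories)
  9x1 + 9x2 + 27x3 + 12x4 ≥ 54   (protein)
  2.9x1 ≥ 3.5   (fibre)
  x1, x2, x3, x4 ≥ 0.
The minimum-cost mix takes nothing from chicken breast, eggs — only pasta, cottage cheese. There the calcium and protein constraints are tight.
That vertex is x1 = 5.845, x2 = 0.1552.
Objective = 0.51·5.845 + 0.89·0.1552 = 3.1191.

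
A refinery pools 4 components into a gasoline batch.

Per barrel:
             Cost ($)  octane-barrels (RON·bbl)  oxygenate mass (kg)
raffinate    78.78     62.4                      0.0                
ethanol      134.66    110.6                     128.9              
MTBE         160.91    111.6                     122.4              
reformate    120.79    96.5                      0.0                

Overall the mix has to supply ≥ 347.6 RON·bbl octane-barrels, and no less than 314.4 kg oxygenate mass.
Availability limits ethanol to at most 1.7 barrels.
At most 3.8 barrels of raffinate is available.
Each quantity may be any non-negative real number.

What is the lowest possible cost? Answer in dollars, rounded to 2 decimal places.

Let x1 = barrels of raffinate, x2 = barrels of ethanol, x3 = barrels of MTBE, x4 = barrels of reformate.
min 78.78x1 + 134.66x2 + 160.91x3 + 120.79x4 s.t.:
  62.4x1 + 110.6x2 + 111.6x3 + 96.5x4 ≥ 347.6   (octane-barrels)
  128.9x2 + 122.4x3 ≥ 314.4   (oxygenate mass)
  x2 ≤ 1.7
  x1 ≤ 3.8
  x1, x2, x3, x4 ≥ 0.
At the optimum only ethanol, MTBE, reformate are positive (raffinate = 0). There the octane-barrels, oxygenate mass, the ethanol cap constraints are tight.
So ethanol = 1.7 barrels, MTBE = 0.77835 barrels, reformate = 0.75354 barrels.
Objective = 134.66·1.7 + 160.91·0.77835 + 120.79·0.75354 = 445.1864.

$445.19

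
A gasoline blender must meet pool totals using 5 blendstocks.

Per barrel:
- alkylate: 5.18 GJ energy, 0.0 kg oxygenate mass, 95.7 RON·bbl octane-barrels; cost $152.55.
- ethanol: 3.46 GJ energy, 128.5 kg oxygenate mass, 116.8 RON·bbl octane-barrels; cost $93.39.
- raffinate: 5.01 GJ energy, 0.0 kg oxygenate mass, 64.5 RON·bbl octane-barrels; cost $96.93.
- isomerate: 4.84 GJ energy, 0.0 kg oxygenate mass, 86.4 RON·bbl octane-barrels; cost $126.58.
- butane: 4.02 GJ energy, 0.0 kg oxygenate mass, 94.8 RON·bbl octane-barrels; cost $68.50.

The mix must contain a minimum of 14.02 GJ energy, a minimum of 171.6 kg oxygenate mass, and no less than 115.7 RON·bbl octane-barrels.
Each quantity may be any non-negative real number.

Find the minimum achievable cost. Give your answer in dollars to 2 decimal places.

$284.88

Treat it as an LP. Let x1 = barrels of alkylate, x2 = barrels of ethanol, x3 = barrels of raffinate, x4 = barrels of isomerate, x5 = barrels of butane.
Minimise 152.55x1 + 93.39x2 + 96.93x3 + 126.58x4 + 68.5x5 with:
  5.18x1 + 3.46x2 + 5.01x3 + 4.84x4 + 4.02x5 ≥ 14.02   (energy)
  128.5x2 ≥ 171.6   (oxygenate mass)
  95.7x1 + 116.8x2 + 64.5x3 + 86.4x4 + 94.8x5 ≥ 115.7   (octane-barrels)
  x1, x2, x3, x4, x5 ≥ 0.
The minimum-cost mix takes nothing from alkylate, raffinate, isomerate — only ethanol, butane. There the energy and oxygenate mass constraints are tight.
That vertex is x2 = 1.3354, x5 = 2.3382.
Objective = 93.39·1.3354 + 68.5·2.3382 = 284.8797.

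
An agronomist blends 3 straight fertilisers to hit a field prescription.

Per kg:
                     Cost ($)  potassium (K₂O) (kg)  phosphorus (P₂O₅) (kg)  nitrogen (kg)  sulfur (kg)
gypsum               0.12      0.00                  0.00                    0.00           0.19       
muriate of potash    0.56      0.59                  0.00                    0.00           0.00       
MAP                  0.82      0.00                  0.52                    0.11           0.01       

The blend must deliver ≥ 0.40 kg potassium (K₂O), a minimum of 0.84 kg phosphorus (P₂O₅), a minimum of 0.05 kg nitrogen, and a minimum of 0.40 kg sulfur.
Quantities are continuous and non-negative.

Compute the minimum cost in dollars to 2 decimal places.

$1.95

Set it up as a linear program. Let x1 = kg of gypsum, x2 = kg of muriate of potash, x3 = kg of MAP.
min 0.12x1 + 0.56x2 + 0.82x3 with:
  0.59x2 ≥ 0.4   (potassium (K₂O))
  0.52x3 ≥ 0.84   (phosphorus (P₂O₅))
  0.11x3 ≥ 0.05   (nitrogen)
  0.19x1 + 0.01x3 ≥ 0.4   (sulfur)
  x1, x2, x3 ≥ 0.
All 3 inputs are positive at the optimum. The potassium (K₂O), phosphorus (P₂O₅), sulfur requirements are met with equality.
Optimal quantities: gypsum = 2.02 kg, muriate of potash = 0.678 kg, MAP = 1.615 kg.
Cost = 0.12·2.02 + 0.56·0.678 + 0.82·1.615 = 1.9464.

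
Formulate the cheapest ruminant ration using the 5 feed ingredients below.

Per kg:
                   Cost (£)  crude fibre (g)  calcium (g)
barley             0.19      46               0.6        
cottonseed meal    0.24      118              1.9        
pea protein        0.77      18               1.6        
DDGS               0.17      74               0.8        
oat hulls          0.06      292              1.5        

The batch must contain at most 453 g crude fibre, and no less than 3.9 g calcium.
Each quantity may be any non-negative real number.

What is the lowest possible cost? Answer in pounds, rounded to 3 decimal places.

Let x1 = kg of barley, x2 = kg of cottonseed meal, x3 = kg of pea protein, x4 = kg of DDGS, x5 = kg of oat hulls.
min 0.19x1 + 0.24x2 + 0.77x3 + 0.17x4 + 0.06x5 s.t.:
  46x1 + 118x2 + 18x3 + 74x4 + 292x5 ≤ 453   (crude fibre)
  0.6x1 + 1.9x2 + 1.6x3 + 0.8x4 + 1.5x5 ≥ 3.9   (calcium)
  x1, x2, x3, x4, x5 ≥ 0.
The cheapest feasible vertex uses only cottonseed meal, oat hulls; barley, pea protein, DDGS are not used. The crude fibre and calcium requirements are met with equality.
Optimal quantities: cottonseed meal = 1.216 kg, oat hulls = 1.06 kg.
Total cost: 0.24·1.216 + 0.06·1.06 = 0.35544.

£0.355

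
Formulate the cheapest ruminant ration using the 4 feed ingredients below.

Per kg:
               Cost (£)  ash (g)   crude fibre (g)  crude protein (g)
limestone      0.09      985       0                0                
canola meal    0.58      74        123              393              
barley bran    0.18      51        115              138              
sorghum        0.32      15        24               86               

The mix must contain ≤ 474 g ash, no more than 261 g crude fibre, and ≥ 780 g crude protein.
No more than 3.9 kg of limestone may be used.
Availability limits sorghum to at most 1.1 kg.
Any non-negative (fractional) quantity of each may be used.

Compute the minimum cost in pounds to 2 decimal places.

£1.15

Set it up as a linear program. Let x1 = kg of limestone, x2 = kg of canola meal, x3 = kg of barley bran, x4 = kg of sorghum.
Minimize 0.09x1 + 0.58x2 + 0.18x3 + 0.32x4 with:
  985x1 + 74x2 + 51x3 + 15x4 ≤ 474   (ash)
  123x2 + 115x3 + 24x4 ≤ 261   (crude fibre)
  393x2 + 138x3 + 86x4 ≥ 780   (crude protein)
  x1 ≤ 3.9
  x4 ≤ 1.1
  x1, x2, x3, x4 ≥ 0.
At the optimum only canola meal, barley bran are positive (limestone, sorghum = 0). Binding constraints: crude fibre and crude protein.
That vertex is x2 = 1.902, x3 = 0.235.
Hence cost = 0.58·1.902 + 0.18·0.235 = £1.1455.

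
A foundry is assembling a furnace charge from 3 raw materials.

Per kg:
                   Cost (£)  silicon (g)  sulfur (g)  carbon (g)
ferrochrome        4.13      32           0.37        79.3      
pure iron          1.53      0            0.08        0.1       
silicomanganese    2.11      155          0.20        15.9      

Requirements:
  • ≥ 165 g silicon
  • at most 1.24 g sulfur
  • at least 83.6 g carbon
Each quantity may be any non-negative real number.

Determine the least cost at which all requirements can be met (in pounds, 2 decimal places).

£5.49

Treat it as an LP. Let x1 = kg of ferrochrome, x2 = kg of pure iron, x3 = kg of silicomanganese.
Minimize 4.13x1 + 1.53x2 + 2.11x3 subject to:
  32x1 + 155x3 ≥ 165   (silicon)
  0.37x1 + 0.08x2 + 0.2x3 ≤ 1.24   (sulfur)
  79.3x1 + 0.1x2 + 15.9x3 ≥ 83.6   (carbon)
  x1, x2, x3 ≥ 0.
The minimum-cost mix takes nothing from pure iron — only ferrochrome, silicomanganese. The silicon and carbon requirements are met with equality.
Optimal quantities: ferrochrome = 0.8771 kg, silicomanganese = 0.8834 kg.
Objective = 4.13·0.8771 + 2.11·0.8834 = 5.4864.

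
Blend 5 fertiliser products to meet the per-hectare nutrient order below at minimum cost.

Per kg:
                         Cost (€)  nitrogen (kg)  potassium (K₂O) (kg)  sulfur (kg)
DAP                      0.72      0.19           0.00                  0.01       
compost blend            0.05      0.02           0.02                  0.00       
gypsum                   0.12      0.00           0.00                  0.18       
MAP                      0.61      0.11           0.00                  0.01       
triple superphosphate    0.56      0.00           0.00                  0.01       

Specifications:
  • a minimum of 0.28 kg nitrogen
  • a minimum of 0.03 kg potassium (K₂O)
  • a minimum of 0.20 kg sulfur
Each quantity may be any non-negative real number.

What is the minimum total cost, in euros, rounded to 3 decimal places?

This is a linear program. Let x1 = kg of DAP, x2 = kg of compost blend, x3 = kg of gypsum, x4 = kg of MAP, x5 = kg of triple superphosphate.
min 0.72x1 + 0.05x2 + 0.12x3 + 0.61x4 + 0.56x5 subject to:
  0.19x1 + 0.02x2 + 0.11x4 ≥ 0.28   (nitrogen)
  0.02x2 ≥ 0.03   (potassium (K₂O))
  0.01x1 + 0.18x3 + 0.01x4 + 0.01x5 ≥ 0.2   (sulfur)
  x1, x2, x3, x4, x5 ≥ 0.
The optimal basis is {compost blend, gypsum}; DAP, MAP, triple superphosphate drop out. Binding constraints: nitrogen and sulfur.
Solving gives x2 = 14, x3 = 1.111.
Total cost: 0.05·14 + 0.12·1.111 = 0.83332.

€0.833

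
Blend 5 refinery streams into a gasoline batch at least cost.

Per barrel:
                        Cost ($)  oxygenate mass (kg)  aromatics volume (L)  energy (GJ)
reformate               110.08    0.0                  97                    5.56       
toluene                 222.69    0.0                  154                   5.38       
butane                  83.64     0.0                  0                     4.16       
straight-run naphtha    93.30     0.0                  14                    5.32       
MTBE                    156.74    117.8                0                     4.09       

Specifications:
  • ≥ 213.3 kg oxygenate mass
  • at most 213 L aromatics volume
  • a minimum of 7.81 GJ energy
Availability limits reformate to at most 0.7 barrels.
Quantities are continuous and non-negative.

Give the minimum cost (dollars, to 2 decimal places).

Treat it as an LP. Let x1 = barrels of reformate, x2 = barrels of toluene, x3 = barrels of butane, x4 = barrels of straight-run naphtha, x5 = barrels of MTBE.
Minimize 110.08x1 + 222.69x2 + 83.64x3 + 93.3x4 + 156.74x5 with:
  117.8x5 ≥ 213.3   (oxygenate mass)
  97x1 + 154x2 + 14x4 ≤ 213   (aromatics volume)
  5.56x1 + 5.38x2 + 4.16x3 + 5.32x4 + 4.09x5 ≥ 7.81   (energy)
  x1 ≤ 0.7
  x1, x2, x3, x4, x5 ≥ 0.
The cheapest feasible vertex uses only straight-run naphtha, MTBE; reformate, toluene, butane are not used. There the oxygenate mass and energy constraints are tight.
So straight-run naphtha = 0.075987 barrels, MTBE = 1.8107 barrels.
Objective = 93.3·0.075987 + 156.74·1.8107 = 290.8987.

$290.90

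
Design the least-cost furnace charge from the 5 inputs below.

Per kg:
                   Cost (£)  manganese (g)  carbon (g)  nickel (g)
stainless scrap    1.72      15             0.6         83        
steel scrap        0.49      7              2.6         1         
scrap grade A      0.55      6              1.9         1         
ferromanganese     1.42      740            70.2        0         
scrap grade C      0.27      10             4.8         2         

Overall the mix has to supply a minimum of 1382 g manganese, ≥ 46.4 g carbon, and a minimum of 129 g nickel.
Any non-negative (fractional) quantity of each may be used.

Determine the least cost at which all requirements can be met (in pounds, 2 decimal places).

£5.28

Let x1 = kg of stainless scrap, x2 = kg of steel scrap, x3 = kg of scrap grade A, x4 = kg of ferromanganese, x5 = kg of scrap grade C.
min 1.72x1 + 0.49x2 + 0.55x3 + 1.42x4 + 0.27x5 s.t.:
  15x1 + 7x2 + 6x3 + 740x4 + 10x5 ≥ 1382   (manganese)
  0.6x1 + 2.6x2 + 1.9x3 + 70.2x4 + 4.8x5 ≥ 46.4   (carbon)
  83x1 + 1x2 + 1x3 + 2x5 ≥ 129   (nickel)
  x1, x2, x3, x4, x5 ≥ 0.
The minimum-cost mix takes nothing from steel scrap, scrap grade A, scrap grade C — only stainless scrap, ferromanganese. Binding constraints: manganese and nickel.
Optimal quantities: stainless scrap = 1.554 kg, ferromanganese = 1.836 kg.
Hence cost = 1.72·1.554 + 1.42·1.836 = £5.2800.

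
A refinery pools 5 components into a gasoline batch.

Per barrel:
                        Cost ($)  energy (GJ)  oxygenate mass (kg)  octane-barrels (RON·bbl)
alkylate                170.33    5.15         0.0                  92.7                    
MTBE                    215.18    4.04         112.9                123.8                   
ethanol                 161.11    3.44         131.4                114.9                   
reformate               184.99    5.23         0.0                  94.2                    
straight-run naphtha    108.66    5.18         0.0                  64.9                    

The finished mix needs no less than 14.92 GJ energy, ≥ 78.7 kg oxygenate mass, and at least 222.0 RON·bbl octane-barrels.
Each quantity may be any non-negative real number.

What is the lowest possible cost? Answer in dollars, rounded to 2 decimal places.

$366.25

Treat it as an LP. Let x1 = barrels of alkylate, x2 = barrels of MTBE, x3 = barrels of ethanol, x4 = barrels of reformate, x5 = barrels of straight-run naphtha.
min 170.33x1 + 215.18x2 + 161.11x3 + 184.99x4 + 108.66x5 with:
  5.15x1 + 4.04x2 + 3.44x3 + 5.23x4 + 5.18x5 ≥ 14.92   (energy)
  112.9x2 + 131.4x3 ≥ 78.7   (oxygenate mass)
  92.7x1 + 123.8x2 + 114.9x3 + 94.2x4 + 64.9x5 ≥ 222   (octane-barrels)
  x1, x2, x3, x4, x5 ≥ 0.
At the optimum only ethanol, straight-run naphtha are positive (alkylate, MTBE, reformate = 0). The energy and oxygenate mass requirements are met with equality.
So ethanol = 0.59893 barrels, straight-run naphtha = 2.4826 barrels.
Hence cost = 161.11·0.59893 + 108.66·2.4826 = $366.2529.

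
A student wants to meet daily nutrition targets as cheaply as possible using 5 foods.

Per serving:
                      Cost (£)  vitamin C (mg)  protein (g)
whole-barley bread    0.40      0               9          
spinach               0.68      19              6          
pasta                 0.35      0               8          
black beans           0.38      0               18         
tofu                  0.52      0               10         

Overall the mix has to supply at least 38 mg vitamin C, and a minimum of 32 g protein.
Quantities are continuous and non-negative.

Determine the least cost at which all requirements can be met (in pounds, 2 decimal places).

£1.78

This is a linear program. Let x1 = servings of whole-barley bread, x2 = servings of spinach, x3 = servings of pasta, x4 = servings of black beans, x5 = servings of tofu.
min 0.4x1 + 0.68x2 + 0.35x3 + 0.38x4 + 0.52x5 subject to:
  19x2 ≥ 38   (vitamin C)
  9x1 + 6x2 + 8x3 + 18x4 + 10x5 ≥ 32   (protein)
  x1, x2, x3, x4, x5 ≥ 0.
The minimum-cost mix takes nothing from whole-barley bread, pasta, tofu — only spinach, black beans. Binding constraints: vitamin C and protein.
That vertex is x2 = 2, x4 = 1.111.
Objective = 0.68·2 + 0.38·1.111 = 1.7822.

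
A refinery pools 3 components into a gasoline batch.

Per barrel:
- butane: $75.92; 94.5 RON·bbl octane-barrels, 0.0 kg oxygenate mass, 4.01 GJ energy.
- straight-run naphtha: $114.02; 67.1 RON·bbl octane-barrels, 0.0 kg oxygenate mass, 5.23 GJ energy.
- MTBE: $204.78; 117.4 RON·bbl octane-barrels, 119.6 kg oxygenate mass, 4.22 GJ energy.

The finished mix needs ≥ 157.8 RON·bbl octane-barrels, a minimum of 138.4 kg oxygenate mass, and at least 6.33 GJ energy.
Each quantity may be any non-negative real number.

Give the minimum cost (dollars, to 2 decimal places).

Let x1 = barrels of butane, x2 = barrels of straight-run naphtha, x3 = barrels of MTBE.
Minimise 75.92x1 + 114.02x2 + 204.78x3 s.t.:
  94.5x1 + 67.1x2 + 117.4x3 ≥ 157.8   (octane-barrels)
  119.6x3 ≥ 138.4   (oxygenate mass)
  4.01x1 + 5.23x2 + 4.22x3 ≥ 6.33   (energy)
  x1, x2, x3 ≥ 0.
The minimum-cost mix takes nothing from straight-run naphtha — only butane, MTBE. There the oxygenate mass and energy constraints are tight.
So butane = 0.36076 barrels, MTBE = 1.1572 barrels.
Total cost: 75.92·0.36076 + 204.78·1.1572 = 264.3603.

$264.36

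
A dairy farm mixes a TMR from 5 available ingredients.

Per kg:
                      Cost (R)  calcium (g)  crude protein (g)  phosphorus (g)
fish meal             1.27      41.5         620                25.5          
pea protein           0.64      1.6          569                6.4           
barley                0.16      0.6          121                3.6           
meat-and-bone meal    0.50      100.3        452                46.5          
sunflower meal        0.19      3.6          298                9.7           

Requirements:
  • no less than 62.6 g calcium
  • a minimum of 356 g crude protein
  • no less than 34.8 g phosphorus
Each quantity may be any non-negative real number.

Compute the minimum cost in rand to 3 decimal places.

Let x1 = kg of fish meal, x2 = kg of pea protein, x3 = kg of barley, x4 = kg of meat-and-bone meal, x5 = kg of sunflower meal.
Minimize 1.27x1 + 0.64x2 + 0.16x3 + 0.5x4 + 0.19x5 with:
  41.5x1 + 1.6x2 + 0.6x3 + 100.3x4 + 3.6x5 ≥ 62.6   (calcium)
  620x1 + 569x2 + 121x3 + 452x4 + 298x5 ≥ 356   (crude protein)
  25.5x1 + 6.4x2 + 3.6x3 + 46.5x4 + 9.7x5 ≥ 34.8   (phosphorus)
  x1, x2, x3, x4, x5 ≥ 0.
The optimal basis is {meat-and-bone meal, sunflower meal}; fish meal, pea protein, barley drop out. The crude protein and phosphorus requirements are met with equality.
So meat-and-bone meal = 0.7302 kg, sunflower meal = 0.08703 kg.
Hence cost = 0.5·0.7302 + 0.19·0.08703 = R0.38164.

R0.382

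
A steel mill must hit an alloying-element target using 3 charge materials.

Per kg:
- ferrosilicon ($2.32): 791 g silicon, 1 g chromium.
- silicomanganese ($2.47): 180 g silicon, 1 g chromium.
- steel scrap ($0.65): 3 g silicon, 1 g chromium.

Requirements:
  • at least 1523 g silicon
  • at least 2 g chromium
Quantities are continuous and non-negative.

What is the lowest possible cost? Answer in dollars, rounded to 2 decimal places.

Let x1 = kg of ferrosilicon, x2 = kg of silicomanganese, x3 = kg of steel scrap.
Minimize 2.32x1 + 2.47x2 + 0.65x3 subject to:
  791x1 + 180x2 + 3x3 ≥ 1523   (silicon)
  1x1 + 1x2 + 1x3 ≥ 2   (chromium)
  x1, x2, x3 ≥ 0.
The minimum-cost mix takes nothing from silicomanganese — only ferrosilicon, steel scrap. The silicon and chromium requirements are met with equality.
That vertex is x1 = 1.925, x3 = 0.07487.
Hence cost = 2.32·1.925 + 0.65·0.07487 = $4.5147.

$4.51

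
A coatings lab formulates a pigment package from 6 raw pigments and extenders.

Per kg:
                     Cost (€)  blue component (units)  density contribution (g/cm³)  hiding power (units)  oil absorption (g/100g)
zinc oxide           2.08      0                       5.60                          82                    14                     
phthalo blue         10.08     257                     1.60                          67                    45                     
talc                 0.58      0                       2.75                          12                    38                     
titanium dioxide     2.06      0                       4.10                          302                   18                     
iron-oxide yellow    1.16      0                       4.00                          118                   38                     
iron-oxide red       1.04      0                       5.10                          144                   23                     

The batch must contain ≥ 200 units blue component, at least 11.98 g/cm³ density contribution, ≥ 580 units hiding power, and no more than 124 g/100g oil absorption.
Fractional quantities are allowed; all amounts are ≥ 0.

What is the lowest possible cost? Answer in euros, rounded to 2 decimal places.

Treat it as an LP. Let x1 = kg of zinc oxide, x2 = kg of phthalo blue, x3 = kg of talc, x4 = kg of titanium dioxide, x5 = kg of iron-oxide yellow, x6 = kg of iron-oxide red.
Minimise 2.08x1 + 10.08x2 + 0.58x3 + 2.06x4 + 1.16x5 + 1.04x6 with:
  257x2 ≥ 200   (blue component)
  5.6x1 + 1.6x2 + 2.75x3 + 4.1x4 + 4x5 + 5.1x6 ≥ 11.98   (density contribution)
  82x1 + 67x2 + 12x3 + 302x4 + 118x5 + 144x6 ≥ 580   (hiding power)
  14x1 + 45x2 + 38x3 + 18x4 + 38x5 + 23x6 ≤ 124   (oil absorption)
  x1, x2, x3, x4, x5, x6 ≥ 0.
The cheapest feasible vertex uses only phthalo blue, titanium dioxide, iron-oxide red; zinc oxide, talc, iron-oxide yellow are not used. Binding constraints: blue component, density contribution, hiding power.
Solving gives x2 = 0.7782, x4 = 1.207, x6 = 1.135.
Hence cost = 10.08·0.7782 + 2.06·1.207 + 1.04·1.135 = €11.5111.

€11.51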